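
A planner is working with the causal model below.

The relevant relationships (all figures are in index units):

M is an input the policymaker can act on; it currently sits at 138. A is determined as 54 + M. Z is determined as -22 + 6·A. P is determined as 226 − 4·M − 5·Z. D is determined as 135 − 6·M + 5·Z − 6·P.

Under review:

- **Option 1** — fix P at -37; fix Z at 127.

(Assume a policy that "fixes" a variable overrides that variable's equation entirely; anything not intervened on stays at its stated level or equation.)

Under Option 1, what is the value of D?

Option 1 (P := -37, Z := 127):
  M = 138
  A = 54 + 138 = 192
  Z = 127
  P = -37
  D = 135 − 6·138 + 5·127 − 6·(-37) = 164

164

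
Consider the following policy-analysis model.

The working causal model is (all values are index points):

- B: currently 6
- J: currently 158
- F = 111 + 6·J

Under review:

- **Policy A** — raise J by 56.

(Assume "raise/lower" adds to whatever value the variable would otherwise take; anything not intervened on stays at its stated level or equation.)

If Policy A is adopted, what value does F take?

1395

Policy A (J + 56):
  J = 158 + 56 = 214
  F = 111 + 6·214 = 1395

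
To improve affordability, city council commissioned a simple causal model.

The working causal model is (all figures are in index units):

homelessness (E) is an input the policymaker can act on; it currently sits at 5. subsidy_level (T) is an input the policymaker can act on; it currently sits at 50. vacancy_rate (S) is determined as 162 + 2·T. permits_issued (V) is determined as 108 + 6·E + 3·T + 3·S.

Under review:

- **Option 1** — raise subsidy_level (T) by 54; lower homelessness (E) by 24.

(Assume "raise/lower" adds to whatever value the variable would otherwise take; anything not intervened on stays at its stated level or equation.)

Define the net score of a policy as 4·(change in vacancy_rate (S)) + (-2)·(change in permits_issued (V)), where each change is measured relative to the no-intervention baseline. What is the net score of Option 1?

-252

Baseline:
  E = 5
  T = 50
  S = 162 + 2·50 = 262
  V = 108 + 6·5 + 3·50 + 3·262 = 1074
Option 1 (T + 54, E − 24):
  E = 5 − 24 = -19
  T = 50 + 54 = 104
  S = 162 + 2·104 = 370
  V = 108 + 6·(-19) + 3·104 + 3·370 = 1416
ΔS = 370 − 262 = 108; ΔV = 1416 − 1074 = 342
Score = 4·108 + (-2)·342 = -252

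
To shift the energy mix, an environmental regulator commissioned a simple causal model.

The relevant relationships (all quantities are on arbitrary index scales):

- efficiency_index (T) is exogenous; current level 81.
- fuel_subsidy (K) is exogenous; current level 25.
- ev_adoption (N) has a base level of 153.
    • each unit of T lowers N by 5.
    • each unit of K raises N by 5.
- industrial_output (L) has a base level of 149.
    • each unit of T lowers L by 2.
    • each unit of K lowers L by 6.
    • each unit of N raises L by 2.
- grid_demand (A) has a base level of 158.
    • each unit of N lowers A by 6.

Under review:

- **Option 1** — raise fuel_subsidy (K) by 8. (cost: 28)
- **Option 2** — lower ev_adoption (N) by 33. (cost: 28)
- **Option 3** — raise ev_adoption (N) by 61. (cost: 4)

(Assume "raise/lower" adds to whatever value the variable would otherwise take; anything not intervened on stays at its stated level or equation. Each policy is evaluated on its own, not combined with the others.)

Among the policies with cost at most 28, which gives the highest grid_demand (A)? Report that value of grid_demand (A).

1118

Option 1 (K + 8):
  T = 81
  K = 25 + 8 = 33
  N = 153 − 5·81 + 5·33 = -87
  A = 158 − 6·(-87) = 680
Option 2 (N − 33):
  T = 81
  K = 25
  N = 153 − 5·81 + 5·25 (−33 from intervention) = -160
  A = 158 − 6·(-160) = 1118
Option 3 (N + 61):
  T = 81
  K = 25
  N = 153 − 5·81 + 5·25 (+61 from intervention) = -66
  A = 158 − 6·(-66) = 554
Comparing — Option 1: A=680, Option 2: A=1118, Option 3: A=554. Highest is 1118 (Option 2).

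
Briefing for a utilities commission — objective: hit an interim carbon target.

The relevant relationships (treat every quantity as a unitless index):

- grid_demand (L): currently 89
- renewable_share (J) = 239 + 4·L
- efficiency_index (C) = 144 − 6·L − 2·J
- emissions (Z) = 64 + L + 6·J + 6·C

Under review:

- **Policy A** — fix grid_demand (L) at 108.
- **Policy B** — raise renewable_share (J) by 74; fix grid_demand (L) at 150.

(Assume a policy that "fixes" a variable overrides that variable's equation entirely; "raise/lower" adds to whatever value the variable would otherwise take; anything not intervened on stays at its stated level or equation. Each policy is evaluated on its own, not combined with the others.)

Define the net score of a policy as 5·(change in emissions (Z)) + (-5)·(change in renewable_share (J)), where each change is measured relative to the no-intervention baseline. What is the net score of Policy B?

-21805

Baseline:
  L = 89
  J = 239 + 4·89 = 595
  C = 144 − 6·89 − 2·595 = -1580
  Z = 64 + 89 + 6·595 + 6·(-1580) = -5757
Policy B (J + 74, L := 150):
  L = 150
  J = 239 + 4·150 (+74 from intervention) = 913
  C = 144 − 6·150 − 2·913 = -2582
  Z = 64 + 150 + 6·913 + 6·(-2582) = -9800
ΔZ = -9800 − (-5757) = -4043; ΔJ = 913 − 595 = 318
Score = 5·(-4043) + (-5)·318 = -21805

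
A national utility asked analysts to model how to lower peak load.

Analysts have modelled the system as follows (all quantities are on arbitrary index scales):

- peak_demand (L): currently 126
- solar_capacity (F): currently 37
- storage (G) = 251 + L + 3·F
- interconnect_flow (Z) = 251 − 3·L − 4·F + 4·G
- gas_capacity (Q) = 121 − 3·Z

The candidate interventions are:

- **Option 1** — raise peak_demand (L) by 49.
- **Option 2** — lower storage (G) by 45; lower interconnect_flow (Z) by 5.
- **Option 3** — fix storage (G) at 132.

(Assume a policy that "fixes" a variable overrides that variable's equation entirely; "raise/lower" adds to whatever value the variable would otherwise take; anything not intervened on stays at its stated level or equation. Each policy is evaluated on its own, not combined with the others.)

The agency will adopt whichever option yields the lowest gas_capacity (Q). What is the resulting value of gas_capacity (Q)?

Option 1 (L + 49):
  L = 126 + 49 = 175
  F = 37
  G = 251 + 175 + 3·37 = 537
  Z = 251 − 3·175 − 4·37 + 4·537 = 1726
  Q = 121 − 3·1726 = -5057
Option 2 (G − 45, Z − 5):
  L = 126
  F = 37
  G = 251 + 126 + 3·37 (−45 from intervention) = 443
  Z = 251 − 3·126 − 4·37 + 4·443 (−5 from intervention) = 1492
  Q = 121 − 3·1492 = -4355
Option 3 (G := 132):
  L = 126
  F = 37
  G = 132
  Z = 251 − 3·126 − 4·37 + 4·132 = 253
  Q = 121 − 3·253 = -638
Comparing — Option 1: Q=-5057, Option 2: Q=-4355, Option 3: Q=-638. Lowest is -5057 (Option 1).

-5057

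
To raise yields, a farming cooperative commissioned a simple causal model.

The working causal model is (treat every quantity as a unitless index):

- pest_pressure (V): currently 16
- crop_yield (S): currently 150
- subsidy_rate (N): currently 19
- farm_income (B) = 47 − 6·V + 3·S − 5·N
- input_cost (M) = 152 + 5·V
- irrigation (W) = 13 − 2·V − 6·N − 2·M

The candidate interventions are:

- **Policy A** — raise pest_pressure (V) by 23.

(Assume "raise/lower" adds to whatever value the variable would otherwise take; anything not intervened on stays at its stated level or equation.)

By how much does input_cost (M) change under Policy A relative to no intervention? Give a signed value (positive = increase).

Baseline:
  V = 16
  M = 152 + 5·16 = 232
Policy A (V + 23):
  V = 16 + 23 = 39
  M = 152 + 5·39 = 347
Change in M: 347 − 232 = 115

115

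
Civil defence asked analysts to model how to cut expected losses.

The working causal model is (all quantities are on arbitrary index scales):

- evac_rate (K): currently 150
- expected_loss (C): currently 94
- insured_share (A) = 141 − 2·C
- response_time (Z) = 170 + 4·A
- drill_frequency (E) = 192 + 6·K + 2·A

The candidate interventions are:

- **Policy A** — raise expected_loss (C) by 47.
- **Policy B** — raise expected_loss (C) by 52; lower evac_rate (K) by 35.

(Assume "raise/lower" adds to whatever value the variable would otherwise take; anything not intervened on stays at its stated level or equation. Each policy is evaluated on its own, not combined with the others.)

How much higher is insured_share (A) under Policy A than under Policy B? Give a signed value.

Policy A (C + 47):
  C = 94 + 47 = 141
  A = 141 − 2·141 = -141
Policy B (C + 52, K − 35):
  C = 94 + 52 = 146
  A = 141 − 2·146 = -151
A: -141 − (-151) = 10

10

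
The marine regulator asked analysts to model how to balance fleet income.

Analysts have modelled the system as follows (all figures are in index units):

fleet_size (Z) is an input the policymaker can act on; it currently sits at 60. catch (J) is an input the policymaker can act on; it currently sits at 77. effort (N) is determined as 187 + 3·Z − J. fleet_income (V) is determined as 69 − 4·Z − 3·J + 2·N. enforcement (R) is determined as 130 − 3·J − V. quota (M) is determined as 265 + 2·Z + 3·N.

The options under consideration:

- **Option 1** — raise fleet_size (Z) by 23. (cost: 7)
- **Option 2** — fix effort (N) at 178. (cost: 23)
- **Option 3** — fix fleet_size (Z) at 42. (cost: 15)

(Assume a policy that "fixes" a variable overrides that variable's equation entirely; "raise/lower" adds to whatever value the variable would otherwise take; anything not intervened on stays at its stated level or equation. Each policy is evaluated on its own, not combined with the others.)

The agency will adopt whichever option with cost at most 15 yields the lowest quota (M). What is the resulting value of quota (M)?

1057

Option 1 (Z + 23):
  Z = 60 + 23 = 83
  J = 77
  N = 187 + 3·83 − 77 = 359
  M = 265 + 2·83 + 3·359 = 1508
Option 3 (Z := 42):
  Z = 42
  J = 77
  N = 187 + 3·42 − 77 = 236
  M = 265 + 2·42 + 3·236 = 1057
Comparing — Option 1: M=1508, Option 3: M=1057. Lowest is 1057 (Option 3).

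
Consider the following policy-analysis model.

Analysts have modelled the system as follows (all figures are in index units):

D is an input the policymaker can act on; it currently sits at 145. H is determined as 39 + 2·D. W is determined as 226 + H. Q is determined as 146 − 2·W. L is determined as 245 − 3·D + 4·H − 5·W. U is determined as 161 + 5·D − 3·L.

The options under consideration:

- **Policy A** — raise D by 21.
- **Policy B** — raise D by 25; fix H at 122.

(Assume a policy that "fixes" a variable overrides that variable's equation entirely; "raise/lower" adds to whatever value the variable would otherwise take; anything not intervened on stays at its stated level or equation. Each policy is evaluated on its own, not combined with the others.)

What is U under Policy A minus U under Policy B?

Policy A (D + 21):
  D = 145 + 21 = 166
  H = 39 + 2·166 = 371
  W = 226 + 371 = 597
  L = 245 − 3·166 + 4·371 − 5·597 = -1754
  U = 161 + 5·166 − 3·(-1754) = 6253
Policy B (D + 25, H := 122):
  D = 145 + 25 = 170
  H = 122
  W = 226 + 122 = 348
  L = 245 − 3·170 + 4·122 − 5·348 = -1517
  U = 161 + 5·170 − 3·(-1517) = 5562
U: 6253 − 5562 = 691

691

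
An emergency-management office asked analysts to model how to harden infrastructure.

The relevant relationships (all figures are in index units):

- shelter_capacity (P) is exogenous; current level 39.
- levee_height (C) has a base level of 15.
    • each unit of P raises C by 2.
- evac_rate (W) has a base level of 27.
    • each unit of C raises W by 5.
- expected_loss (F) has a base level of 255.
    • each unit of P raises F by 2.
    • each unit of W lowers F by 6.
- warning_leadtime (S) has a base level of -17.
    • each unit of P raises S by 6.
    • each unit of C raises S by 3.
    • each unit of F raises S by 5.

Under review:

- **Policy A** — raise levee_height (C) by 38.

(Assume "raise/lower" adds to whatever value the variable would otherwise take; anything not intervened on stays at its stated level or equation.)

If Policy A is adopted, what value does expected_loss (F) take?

-3759

Policy A (C + 38):
  P = 39
  C = 15 + 2·39 (+38 from intervention) = 131
  W = 27 + 5·131 = 682
  F = 255 + 2·39 − 6·682 = -3759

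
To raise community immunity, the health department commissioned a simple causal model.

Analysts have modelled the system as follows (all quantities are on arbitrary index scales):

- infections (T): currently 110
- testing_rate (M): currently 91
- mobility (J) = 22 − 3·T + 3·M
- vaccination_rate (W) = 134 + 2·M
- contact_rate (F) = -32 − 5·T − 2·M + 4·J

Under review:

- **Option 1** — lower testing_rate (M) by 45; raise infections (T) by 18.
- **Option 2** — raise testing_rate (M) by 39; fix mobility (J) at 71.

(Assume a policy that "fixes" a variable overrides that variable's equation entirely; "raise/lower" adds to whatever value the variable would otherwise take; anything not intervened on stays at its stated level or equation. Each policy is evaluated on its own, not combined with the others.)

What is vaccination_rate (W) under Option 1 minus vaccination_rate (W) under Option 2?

Option 1 (M − 45, T + 18):
  M = 91 − 45 = 46
  W = 134 + 2·46 = 226
Option 2 (M + 39, J := 71):
  M = 91 + 39 = 130
  W = 134 + 2·130 = 394
W: 226 − 394 = -168

-168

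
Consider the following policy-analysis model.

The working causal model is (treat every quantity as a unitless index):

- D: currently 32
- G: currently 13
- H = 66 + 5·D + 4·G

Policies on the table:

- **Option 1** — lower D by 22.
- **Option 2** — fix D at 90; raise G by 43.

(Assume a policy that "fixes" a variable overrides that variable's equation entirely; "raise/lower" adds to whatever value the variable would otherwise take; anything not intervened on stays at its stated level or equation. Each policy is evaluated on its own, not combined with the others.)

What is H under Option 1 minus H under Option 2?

Option 1 (D − 22):
  D = 32 − 22 = 10
  G = 13
  H = 66 + 5·10 + 4·13 = 168
Option 2 (D := 90, G + 43):
  D = 90
  G = 13 + 43 = 56
  H = 66 + 5·90 + 4·56 = 740
H: 168 − 740 = -572

-572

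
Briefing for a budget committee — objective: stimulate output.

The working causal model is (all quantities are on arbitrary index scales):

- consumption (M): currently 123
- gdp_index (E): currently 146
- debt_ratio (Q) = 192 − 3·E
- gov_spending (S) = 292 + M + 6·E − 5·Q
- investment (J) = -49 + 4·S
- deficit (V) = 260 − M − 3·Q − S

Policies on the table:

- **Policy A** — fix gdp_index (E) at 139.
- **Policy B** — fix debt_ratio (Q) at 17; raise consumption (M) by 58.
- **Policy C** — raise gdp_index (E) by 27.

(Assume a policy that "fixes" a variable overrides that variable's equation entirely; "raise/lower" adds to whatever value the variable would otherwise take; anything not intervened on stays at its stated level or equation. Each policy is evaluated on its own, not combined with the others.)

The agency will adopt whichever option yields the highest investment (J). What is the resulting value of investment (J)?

12303

Policy A (E := 139):
  M = 123
  E = 139
  Q = 192 − 3·139 = -225
  S = 292 + 123 + 6·139 − 5·(-225) = 2374
  J = -49 + 4·2374 = 9447
Policy B (Q := 17, M + 58):
  M = 123 + 58 = 181
  E = 146
  Q = 17
  S = 292 + 181 + 6·146 − 5·17 = 1264
  J = -49 + 4·1264 = 5007
Policy C (E + 27):
  M = 123
  E = 146 + 27 = 173
  Q = 192 − 3·173 = -327
  S = 292 + 123 + 6·173 − 5·(-327) = 3088
  J = -49 + 4·3088 = 12303
Comparing — Policy A: J=9447, Policy B: J=5007, Policy C: J=12303. Highest is 12303 (Policy C).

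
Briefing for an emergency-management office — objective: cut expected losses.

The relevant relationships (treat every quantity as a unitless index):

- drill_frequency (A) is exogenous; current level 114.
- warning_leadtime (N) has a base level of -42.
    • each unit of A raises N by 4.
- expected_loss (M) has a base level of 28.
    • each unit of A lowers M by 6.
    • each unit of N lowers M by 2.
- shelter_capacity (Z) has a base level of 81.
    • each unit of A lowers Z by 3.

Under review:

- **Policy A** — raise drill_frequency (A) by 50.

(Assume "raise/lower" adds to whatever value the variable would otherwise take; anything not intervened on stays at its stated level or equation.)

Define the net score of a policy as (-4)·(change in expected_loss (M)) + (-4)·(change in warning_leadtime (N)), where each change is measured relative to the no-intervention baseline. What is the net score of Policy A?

2000

Baseline:
  A = 114
  N = -42 + 4·114 = 414
  M = 28 − 6·114 − 2·414 = -1484
Policy A (A + 50):
  A = 114 + 50 = 164
  N = -42 + 4·164 = 614
  M = 28 − 6·164 − 2·614 = -2184
ΔM = -2184 − (-1484) = -700; ΔN = 614 − 414 = 200
Score = (-4)·(-700) + (-4)·200 = 2000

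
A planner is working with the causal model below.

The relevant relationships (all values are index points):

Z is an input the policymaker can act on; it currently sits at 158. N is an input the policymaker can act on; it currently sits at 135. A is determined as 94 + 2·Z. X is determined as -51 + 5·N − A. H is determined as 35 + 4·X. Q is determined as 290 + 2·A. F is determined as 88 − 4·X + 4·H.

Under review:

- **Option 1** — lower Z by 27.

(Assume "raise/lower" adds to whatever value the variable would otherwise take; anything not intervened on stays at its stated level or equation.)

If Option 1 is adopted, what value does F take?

3444

Option 1 (Z − 27):
  Z = 158 − 27 = 131
  N = 135
  A = 94 + 2·131 = 356
  X = -51 + 5·135 − 356 = 268
  H = 35 + 4·268 = 1107
  F = 88 − 4·268 + 4·1107 = 3444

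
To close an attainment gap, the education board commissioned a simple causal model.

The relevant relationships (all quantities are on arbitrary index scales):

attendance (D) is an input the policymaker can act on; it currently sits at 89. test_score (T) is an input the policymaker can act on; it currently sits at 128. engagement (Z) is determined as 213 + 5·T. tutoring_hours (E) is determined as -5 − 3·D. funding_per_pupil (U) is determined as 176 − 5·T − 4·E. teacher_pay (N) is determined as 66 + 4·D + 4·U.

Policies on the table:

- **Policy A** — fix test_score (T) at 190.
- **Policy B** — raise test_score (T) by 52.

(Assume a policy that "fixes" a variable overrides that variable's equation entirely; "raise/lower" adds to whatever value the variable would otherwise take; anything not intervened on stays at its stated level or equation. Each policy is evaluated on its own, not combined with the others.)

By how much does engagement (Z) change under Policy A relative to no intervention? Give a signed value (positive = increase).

Baseline:
  T = 128
  Z = 213 + 5·128 = 853
Policy A (T := 190):
  T = 190
  Z = 213 + 5·190 = 1163
Change in Z: 1163 − 853 = 310

310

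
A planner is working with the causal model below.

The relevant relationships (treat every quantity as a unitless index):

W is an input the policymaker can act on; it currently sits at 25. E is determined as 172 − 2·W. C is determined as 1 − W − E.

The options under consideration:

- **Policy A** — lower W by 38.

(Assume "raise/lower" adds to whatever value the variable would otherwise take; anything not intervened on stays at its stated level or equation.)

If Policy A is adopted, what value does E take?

198

Policy A (W − 38):
  W = 25 − 38 = -13
  E = 172 − 2·(-13) = 198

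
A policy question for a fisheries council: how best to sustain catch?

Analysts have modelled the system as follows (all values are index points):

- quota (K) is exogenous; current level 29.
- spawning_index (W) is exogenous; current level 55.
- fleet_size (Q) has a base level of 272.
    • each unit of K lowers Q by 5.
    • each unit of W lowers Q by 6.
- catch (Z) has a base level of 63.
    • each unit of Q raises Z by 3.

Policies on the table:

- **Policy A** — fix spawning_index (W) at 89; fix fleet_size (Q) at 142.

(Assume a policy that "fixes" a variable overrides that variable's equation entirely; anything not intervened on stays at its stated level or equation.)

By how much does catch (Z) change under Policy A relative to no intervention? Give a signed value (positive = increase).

1035

Baseline:
  K = 29
  W = 55
  Q = 272 − 5·29 − 6·55 = -203
  Z = 63 + 3·(-203) = -546
Policy A (W := 89, Q := 142):
  K = 29
  W = 89
  Q = 142
  Z = 63 + 3·142 = 489
Change in Z: 489 − (-546) = 1035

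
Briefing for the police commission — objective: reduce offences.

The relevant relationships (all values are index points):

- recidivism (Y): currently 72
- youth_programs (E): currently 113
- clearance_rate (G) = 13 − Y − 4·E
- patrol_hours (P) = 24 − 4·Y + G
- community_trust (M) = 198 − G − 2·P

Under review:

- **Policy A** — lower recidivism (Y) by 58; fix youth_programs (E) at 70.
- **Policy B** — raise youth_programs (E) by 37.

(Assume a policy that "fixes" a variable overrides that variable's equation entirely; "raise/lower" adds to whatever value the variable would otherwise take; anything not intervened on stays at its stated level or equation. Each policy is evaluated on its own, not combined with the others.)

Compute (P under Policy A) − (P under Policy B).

Policy A (Y − 58, E := 70):
  Y = 72 − 58 = 14
  E = 70
  G = 13 − 14 − 4·70 = -281
  P = 24 − 4·14 + (-281) = -313
Policy B (E + 37):
  Y = 72
  E = 113 + 37 = 150
  G = 13 − 72 − 4·150 = -659
  P = 24 − 4·72 + (-659) = -923
P: -313 − (-923) = 610

610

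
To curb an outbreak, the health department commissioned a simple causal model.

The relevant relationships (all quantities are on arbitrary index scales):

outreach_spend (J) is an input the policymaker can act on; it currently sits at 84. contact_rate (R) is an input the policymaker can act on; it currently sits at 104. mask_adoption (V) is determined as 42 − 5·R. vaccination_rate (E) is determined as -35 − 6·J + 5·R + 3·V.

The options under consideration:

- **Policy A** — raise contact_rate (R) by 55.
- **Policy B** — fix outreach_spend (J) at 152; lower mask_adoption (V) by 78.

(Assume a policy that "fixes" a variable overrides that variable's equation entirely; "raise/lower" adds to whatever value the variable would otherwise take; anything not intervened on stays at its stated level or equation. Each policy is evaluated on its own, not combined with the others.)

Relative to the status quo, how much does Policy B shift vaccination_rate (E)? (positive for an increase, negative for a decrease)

Baseline:
  J = 84
  R = 104
  V = 42 − 5·104 = -478
  E = -35 − 6·84 + 5·104 + 3·(-478) = -1453
Policy B (J := 152, V − 78):
  J = 152
  R = 104
  V = 42 − 5·104 (−78 from intervention) = -556
  E = -35 − 6·152 + 5·104 + 3·(-556) = -2095
Change in E: -2095 − (-1453) = -642

-642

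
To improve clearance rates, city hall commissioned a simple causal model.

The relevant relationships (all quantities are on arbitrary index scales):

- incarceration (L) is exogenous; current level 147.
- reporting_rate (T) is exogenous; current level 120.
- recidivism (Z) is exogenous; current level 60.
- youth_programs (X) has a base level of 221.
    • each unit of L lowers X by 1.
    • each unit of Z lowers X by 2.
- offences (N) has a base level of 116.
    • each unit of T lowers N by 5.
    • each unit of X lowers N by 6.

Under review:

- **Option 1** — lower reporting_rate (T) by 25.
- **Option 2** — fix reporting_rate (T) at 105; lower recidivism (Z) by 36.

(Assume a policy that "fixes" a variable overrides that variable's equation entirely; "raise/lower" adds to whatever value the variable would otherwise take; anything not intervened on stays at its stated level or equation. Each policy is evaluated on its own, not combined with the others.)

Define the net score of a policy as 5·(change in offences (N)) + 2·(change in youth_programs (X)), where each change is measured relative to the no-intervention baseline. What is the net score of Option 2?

-1641

Baseline:
  L = 147
  T = 120
  Z = 60
  X = 221 − 147 − 2·60 = -46
  N = 116 − 5·120 − 6·(-46) = -208
Option 2 (T := 105, Z − 36):
  L = 147
  T = 105
  Z = 60 − 36 = 24
  X = 221 − 147 − 2·24 = 26
  N = 116 − 5·105 − 6·26 = -565
ΔN = -565 − (-208) = -357; ΔX = 26 − (-46) = 72
Score = 5·(-357) + 2·72 = -1641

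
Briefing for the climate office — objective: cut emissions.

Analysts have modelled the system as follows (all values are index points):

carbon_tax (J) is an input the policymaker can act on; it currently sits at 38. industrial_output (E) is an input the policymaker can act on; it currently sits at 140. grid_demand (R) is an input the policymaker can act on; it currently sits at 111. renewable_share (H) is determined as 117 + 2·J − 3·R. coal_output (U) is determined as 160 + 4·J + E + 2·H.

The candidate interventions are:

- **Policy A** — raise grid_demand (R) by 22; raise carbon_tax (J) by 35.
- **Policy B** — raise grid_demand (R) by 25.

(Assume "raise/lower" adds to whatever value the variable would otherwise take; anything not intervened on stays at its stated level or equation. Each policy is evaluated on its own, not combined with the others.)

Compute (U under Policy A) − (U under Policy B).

298

Policy A (R + 22, J + 35):
  J = 38 + 35 = 73
  E = 140
  R = 111 + 22 = 133
  H = 117 + 2·73 − 3·133 = -136
  U = 160 + 4·73 + 140 + 2·(-136) = 320
Policy B (R + 25):
  J = 38
  E = 140
  R = 111 + 25 = 136
  H = 117 + 2·38 − 3·136 = -215
  U = 160 + 4·38 + 140 + 2·(-215) = 22
U: 320 − 22 = 298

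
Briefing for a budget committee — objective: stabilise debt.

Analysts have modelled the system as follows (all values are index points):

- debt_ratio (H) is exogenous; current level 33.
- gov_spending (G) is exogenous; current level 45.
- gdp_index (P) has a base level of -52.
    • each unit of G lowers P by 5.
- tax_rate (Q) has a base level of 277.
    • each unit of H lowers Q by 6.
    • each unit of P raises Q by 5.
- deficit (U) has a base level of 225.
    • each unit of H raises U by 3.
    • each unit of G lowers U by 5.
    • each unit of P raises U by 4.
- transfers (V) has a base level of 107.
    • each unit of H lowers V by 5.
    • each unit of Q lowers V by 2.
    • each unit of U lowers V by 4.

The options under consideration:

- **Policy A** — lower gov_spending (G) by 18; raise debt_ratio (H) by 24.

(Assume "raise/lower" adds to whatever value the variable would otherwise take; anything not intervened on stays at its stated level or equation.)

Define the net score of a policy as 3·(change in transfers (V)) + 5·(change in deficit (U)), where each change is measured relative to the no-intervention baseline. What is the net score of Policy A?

-5850

Baseline:
  H = 33
  G = 45
  P = -52 − 5·45 = -277
  Q = 277 − 6·33 + 5·(-277) = -1306
  U = 225 + 3·33 − 5·45 + 4·(-277) = -1009
  V = 107 − 5·33 − 2·(-1306) − 4·(-1009) = 6590
Policy A (G − 18, H + 24):
  H = 33 + 24 = 57
  G = 45 − 18 = 27
  P = -52 − 5·27 = -187
  Q = 277 − 6·57 + 5·(-187) = -1000
  U = 225 + 3·57 − 5·27 + 4·(-187) = -487
  V = 107 − 5·57 − 2·(-1000) − 4·(-487) = 3770
ΔV = 3770 − 6590 = -2820; ΔU = -487 − (-1009) = 522
Score = 3·(-2820) + 5·522 = -5850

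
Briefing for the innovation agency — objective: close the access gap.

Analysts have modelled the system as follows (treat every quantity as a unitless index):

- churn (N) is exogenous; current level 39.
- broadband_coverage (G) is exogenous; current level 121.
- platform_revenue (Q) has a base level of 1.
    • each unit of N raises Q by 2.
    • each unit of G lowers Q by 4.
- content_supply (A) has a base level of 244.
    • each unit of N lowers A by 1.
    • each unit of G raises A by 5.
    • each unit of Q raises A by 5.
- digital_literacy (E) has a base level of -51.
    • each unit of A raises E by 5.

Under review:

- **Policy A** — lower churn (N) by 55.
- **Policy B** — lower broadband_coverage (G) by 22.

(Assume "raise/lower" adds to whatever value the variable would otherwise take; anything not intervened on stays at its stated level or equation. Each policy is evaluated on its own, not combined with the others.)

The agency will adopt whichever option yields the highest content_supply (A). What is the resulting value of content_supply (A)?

-885

Policy A (N − 55):
  N = 39 − 55 = -16
  G = 121
  Q = 1 + 2·(-16) − 4·121 = -515
  A = 244 − (-16) + 5·121 + 5·(-515) = -1710
Policy B (G − 22):
  N = 39
  G = 121 − 22 = 99
  Q = 1 + 2·39 − 4·99 = -317
  A = 244 − 39 + 5·99 + 5·(-317) = -885
Comparing — Policy A: A=-1710, Policy B: A=-885. Highest is -885 (Policy B).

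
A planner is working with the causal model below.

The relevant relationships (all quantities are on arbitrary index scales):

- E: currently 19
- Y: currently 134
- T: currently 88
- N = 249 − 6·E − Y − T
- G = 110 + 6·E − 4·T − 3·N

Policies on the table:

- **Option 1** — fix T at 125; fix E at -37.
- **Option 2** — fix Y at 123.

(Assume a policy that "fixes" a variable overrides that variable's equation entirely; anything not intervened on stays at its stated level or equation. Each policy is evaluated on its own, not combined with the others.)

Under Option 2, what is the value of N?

-76

Option 2 (Y := 123):
  E = 19
  Y = 123
  T = 88
  N = 249 − 6·19 − 123 − 88 = -76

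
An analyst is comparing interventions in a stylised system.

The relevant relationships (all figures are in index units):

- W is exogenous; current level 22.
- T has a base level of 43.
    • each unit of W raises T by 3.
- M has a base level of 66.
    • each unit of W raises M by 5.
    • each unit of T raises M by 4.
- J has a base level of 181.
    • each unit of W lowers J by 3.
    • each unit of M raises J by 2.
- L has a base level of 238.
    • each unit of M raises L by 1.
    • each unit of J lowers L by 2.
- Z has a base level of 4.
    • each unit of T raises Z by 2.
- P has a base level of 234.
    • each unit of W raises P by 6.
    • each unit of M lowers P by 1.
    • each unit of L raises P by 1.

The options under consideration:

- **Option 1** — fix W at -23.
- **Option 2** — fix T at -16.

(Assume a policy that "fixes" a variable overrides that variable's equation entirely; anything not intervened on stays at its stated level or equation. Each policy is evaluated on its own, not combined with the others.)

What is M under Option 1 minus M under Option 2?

Option 1 (W := -23):
  W = -23
  T = 43 + 3·(-23) = -26
  M = 66 + 5·(-23) + 4·(-26) = -153
Option 2 (T := -16):
  W = 22
  T = -16
  M = 66 + 5·22 + 4·(-16) = 112
M: -153 − 112 = -265

-265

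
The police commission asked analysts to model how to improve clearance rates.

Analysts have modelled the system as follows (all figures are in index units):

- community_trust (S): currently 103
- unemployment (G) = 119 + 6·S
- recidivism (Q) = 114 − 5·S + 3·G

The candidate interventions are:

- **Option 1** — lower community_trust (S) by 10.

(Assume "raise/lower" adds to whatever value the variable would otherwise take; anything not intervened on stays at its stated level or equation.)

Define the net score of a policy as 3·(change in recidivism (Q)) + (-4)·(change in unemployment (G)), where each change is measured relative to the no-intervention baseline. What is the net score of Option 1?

-150

Baseline:
  S = 103
  G = 119 + 6·103 = 737
  Q = 114 − 5·103 + 3·737 = 1810
Option 1 (S − 10):
  S = 103 − 10 = 93
  G = 119 + 6·93 = 677
  Q = 114 − 5·93 + 3·677 = 1680
ΔQ = 1680 − 1810 = -130; ΔG = 677 − 737 = -60
Score = 3·(-130) + (-4)·(-60) = -150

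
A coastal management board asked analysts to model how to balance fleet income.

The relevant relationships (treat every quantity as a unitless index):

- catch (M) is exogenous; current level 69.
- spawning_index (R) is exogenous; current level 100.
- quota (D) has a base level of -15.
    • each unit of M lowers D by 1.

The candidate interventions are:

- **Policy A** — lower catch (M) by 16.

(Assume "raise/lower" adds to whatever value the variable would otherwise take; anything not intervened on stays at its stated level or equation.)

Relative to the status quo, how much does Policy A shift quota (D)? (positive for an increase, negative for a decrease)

16

Baseline:
  M = 69
  D = -15 − 69 = -84
Policy A (M − 16):
  M = 69 − 16 = 53
  D = -15 − 53 = -68
Change in D: -68 − (-84) = 16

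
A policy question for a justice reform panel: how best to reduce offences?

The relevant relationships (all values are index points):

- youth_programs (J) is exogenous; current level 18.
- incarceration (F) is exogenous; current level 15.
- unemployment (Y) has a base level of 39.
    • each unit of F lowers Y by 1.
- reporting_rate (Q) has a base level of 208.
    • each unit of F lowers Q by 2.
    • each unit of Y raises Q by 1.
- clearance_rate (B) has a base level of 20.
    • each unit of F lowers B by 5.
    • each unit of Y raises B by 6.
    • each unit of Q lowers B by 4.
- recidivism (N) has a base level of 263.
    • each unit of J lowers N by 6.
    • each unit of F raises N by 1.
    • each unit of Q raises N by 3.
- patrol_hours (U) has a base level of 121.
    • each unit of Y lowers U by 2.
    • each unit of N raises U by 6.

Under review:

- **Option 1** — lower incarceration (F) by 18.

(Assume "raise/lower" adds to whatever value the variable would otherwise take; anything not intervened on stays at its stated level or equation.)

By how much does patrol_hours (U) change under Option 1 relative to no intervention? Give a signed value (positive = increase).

828

Baseline:
  J = 18
  F = 15
  Y = 39 − 15 = 24
  Q = 208 − 2·15 + 24 = 202
  N = 263 − 6·18 + 15 + 3·202 = 776
  U = 121 − 2·24 + 6·776 = 4729
Option 1 (F − 18):
  J = 18
  F = 15 − 18 = -3
  Y = 39 − (-3) = 42
  Q = 208 − 2·(-3) + 42 = 256
  N = 263 − 6·18 + (-3) + 3·256 = 920
  U = 121 − 2·42 + 6·920 = 5557
Change in U: 5557 − 4729 = 828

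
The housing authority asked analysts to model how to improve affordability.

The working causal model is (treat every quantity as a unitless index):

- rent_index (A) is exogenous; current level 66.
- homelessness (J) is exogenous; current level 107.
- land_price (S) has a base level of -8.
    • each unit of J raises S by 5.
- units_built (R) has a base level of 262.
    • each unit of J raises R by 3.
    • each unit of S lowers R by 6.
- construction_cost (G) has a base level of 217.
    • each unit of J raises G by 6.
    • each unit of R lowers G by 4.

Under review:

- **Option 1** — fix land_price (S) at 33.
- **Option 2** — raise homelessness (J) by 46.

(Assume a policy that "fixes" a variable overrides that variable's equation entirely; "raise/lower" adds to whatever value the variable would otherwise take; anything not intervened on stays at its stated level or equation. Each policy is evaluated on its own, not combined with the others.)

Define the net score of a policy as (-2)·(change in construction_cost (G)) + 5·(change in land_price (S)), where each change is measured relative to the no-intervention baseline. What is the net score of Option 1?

21242

Baseline:
  J = 107
  S = -8 + 5·107 = 527
  R = 262 + 3·107 − 6·527 = -2579
  G = 217 + 6·107 − 4·(-2579) = 11175
Option 1 (S := 33):
  J = 107
  S = 33
  R = 262 + 3·107 − 6·33 = 385
  G = 217 + 6·107 − 4·385 = -681
ΔG = -681 − 11175 = -11856; ΔS = 33 − 527 = -494
Score = (-2)·(-11856) + 5·(-494) = 21242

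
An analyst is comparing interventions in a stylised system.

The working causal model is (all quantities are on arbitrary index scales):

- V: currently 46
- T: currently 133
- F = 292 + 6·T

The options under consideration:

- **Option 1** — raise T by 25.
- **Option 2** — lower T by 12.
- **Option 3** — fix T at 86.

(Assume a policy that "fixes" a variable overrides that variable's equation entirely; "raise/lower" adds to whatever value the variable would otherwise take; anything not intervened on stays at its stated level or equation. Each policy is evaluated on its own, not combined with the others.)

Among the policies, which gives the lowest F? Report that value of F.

808

Option 1 (T + 25):
  T = 133 + 25 = 158
  F = 292 + 6·158 = 1240
Option 2 (T − 12):
  T = 133 − 12 = 121
  F = 292 + 6·121 = 1018
Option 3 (T := 86):
  T = 86
  F = 292 + 6·86 = 808
Comparing — Option 1: F=1240, Option 2: F=1018, Option 3: F=808. Lowest is 808 (Option 3).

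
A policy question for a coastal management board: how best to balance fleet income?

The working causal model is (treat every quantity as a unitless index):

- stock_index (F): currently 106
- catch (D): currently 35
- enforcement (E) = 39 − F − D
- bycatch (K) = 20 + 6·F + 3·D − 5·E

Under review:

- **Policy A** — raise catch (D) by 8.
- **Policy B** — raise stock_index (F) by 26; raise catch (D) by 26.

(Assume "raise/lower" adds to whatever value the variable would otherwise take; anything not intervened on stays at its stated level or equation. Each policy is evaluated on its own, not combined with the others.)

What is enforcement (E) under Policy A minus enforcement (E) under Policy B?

Policy A (D + 8):
  F = 106
  D = 35 + 8 = 43
  E = 39 − 106 − 43 = -110
Policy B (F + 26, D + 26):
  F = 106 + 26 = 132
  D = 35 + 26 = 61
  E = 39 − 132 − 61 = -154
E: -110 − (-154) = 44

44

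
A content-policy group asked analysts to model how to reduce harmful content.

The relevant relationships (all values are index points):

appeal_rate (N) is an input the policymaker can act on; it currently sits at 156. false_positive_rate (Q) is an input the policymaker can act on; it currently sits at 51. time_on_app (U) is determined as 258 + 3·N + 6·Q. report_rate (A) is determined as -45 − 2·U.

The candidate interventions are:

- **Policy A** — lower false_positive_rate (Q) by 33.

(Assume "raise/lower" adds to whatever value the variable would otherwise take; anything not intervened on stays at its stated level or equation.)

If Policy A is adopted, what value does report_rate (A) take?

-1713

Policy A (Q − 33):
  N = 156
  Q = 51 − 33 = 18
  U = 258 + 3·156 + 6·18 = 834
  A = -45 − 2·834 = -1713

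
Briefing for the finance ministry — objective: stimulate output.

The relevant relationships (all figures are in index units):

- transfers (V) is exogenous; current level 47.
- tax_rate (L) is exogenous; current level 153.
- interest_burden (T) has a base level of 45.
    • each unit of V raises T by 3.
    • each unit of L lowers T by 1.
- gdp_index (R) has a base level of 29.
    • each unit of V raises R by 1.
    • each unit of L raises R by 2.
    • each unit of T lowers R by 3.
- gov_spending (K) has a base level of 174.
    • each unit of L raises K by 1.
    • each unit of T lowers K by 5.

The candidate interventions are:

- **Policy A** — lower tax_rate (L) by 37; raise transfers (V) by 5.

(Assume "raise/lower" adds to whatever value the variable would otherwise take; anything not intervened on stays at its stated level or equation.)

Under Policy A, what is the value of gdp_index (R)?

Policy A (L − 37, V + 5):
  V = 47 + 5 = 52
  L = 153 − 37 = 116
  T = 45 + 3·52 − 116 = 85
  R = 29 + 52 + 2·116 − 3·85 = 58

58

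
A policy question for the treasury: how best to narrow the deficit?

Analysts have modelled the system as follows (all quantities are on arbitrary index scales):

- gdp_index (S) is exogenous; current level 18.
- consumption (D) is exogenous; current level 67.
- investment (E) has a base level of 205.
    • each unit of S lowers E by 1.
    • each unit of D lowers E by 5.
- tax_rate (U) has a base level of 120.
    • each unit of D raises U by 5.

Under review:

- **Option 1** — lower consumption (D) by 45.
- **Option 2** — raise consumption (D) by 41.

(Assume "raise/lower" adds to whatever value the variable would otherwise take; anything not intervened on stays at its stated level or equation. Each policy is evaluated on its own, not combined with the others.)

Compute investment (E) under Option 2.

-353

Option 2 (D + 41):
  S = 18
  D = 67 + 41 = 108
  E = 205 − 18 − 5·108 = -353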